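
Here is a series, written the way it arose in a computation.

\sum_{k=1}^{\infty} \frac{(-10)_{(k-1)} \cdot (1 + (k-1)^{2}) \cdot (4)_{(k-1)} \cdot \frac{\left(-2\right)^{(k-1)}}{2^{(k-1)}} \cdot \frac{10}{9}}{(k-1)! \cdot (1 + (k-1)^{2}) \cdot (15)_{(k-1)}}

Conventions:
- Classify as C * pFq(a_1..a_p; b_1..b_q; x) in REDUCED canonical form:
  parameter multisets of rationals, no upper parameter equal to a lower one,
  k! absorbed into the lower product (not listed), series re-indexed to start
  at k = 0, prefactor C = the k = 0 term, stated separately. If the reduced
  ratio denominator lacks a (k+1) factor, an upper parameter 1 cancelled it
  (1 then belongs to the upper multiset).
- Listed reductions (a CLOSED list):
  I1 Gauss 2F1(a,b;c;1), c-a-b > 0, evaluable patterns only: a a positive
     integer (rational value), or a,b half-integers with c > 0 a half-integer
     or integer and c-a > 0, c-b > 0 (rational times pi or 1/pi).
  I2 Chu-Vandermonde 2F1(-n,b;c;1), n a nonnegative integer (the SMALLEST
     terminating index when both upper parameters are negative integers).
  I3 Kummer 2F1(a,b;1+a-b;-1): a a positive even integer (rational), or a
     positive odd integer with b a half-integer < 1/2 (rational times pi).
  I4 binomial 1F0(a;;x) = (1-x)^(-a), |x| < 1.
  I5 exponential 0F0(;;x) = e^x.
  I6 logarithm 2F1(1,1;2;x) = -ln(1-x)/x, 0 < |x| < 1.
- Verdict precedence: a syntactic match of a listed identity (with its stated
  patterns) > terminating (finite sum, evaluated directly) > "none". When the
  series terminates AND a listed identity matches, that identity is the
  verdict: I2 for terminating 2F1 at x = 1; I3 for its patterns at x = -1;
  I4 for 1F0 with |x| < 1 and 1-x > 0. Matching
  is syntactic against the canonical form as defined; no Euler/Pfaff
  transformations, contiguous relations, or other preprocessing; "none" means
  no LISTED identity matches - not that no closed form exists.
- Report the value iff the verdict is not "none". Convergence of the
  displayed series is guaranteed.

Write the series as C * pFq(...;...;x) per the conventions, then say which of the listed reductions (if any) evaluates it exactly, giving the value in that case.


Canonical form: C = \frac{10}{9} times 2F1 with upper {-10, 4}, lower {15}, x = -1. Verdict: Kummer (I3) matches (x = -1; c = 15 equals 1+a-b for upper {-10, 4}: listed pattern). Exact value: \frac{455}{27}.

First insight: x = -1 and k^2 + 1 divides numerator and denominator alike; prefactor 10/9 after cancelling.
Term ratio: r(k) = -1 * (k-10) (k+4) / [(k+15) (k+1)] ; factor over Q: parameters, x = -1, and C = \frac{10}{9}.


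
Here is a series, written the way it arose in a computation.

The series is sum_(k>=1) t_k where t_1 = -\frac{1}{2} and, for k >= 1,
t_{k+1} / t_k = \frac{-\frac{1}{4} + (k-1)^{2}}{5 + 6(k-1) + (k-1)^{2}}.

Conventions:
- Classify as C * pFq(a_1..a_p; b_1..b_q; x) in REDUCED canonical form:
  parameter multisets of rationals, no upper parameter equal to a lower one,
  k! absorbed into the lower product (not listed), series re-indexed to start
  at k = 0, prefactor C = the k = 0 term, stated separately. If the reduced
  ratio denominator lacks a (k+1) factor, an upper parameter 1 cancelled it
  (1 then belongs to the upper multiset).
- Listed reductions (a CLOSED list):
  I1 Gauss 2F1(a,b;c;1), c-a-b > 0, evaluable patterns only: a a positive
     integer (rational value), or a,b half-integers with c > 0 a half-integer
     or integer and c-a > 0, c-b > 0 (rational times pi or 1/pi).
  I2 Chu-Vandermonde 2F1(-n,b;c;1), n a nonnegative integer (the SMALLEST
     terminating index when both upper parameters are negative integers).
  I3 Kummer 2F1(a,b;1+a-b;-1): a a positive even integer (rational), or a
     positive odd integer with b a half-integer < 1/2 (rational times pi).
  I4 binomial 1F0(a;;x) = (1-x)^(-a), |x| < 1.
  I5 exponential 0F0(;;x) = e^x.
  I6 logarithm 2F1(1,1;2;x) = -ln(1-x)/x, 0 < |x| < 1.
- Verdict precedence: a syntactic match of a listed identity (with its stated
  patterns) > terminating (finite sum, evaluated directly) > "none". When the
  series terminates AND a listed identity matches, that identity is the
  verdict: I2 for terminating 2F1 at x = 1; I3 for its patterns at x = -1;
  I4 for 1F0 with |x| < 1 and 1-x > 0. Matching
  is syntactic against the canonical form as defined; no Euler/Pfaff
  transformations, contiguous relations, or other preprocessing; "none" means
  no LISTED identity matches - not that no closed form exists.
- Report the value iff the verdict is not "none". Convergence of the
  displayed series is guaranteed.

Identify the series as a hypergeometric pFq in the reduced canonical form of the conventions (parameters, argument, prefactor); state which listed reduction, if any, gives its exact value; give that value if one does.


Classification (C = -\frac{1}{2}): 2F1 with upper {-\frac{1}{2}, \frac{1}{2}}, lower {5}, argument x = 1. Verdict: Gauss's theorem I1 (half-integer case) matches (x = 1; upper {-\frac{1}{2}, \frac{1}{2}} half-integers, c = 5 in the evaluable pattern). Hence: \left(-\frac{16384}{11025}\right) / \pi.

The tell: with t_0 = -\frac{1}{2}, the expanded ratio factors over Q; prefactor -1/2, roots give parameters.
Adjacent-term ratio: r(k) = 1 * (k-\frac{1}{2}) (k+\frac{1}{2}) / [(k+5) (k+1)] - rational; roots negated = parameters, x = 1, C = -\frac{1}{2}.


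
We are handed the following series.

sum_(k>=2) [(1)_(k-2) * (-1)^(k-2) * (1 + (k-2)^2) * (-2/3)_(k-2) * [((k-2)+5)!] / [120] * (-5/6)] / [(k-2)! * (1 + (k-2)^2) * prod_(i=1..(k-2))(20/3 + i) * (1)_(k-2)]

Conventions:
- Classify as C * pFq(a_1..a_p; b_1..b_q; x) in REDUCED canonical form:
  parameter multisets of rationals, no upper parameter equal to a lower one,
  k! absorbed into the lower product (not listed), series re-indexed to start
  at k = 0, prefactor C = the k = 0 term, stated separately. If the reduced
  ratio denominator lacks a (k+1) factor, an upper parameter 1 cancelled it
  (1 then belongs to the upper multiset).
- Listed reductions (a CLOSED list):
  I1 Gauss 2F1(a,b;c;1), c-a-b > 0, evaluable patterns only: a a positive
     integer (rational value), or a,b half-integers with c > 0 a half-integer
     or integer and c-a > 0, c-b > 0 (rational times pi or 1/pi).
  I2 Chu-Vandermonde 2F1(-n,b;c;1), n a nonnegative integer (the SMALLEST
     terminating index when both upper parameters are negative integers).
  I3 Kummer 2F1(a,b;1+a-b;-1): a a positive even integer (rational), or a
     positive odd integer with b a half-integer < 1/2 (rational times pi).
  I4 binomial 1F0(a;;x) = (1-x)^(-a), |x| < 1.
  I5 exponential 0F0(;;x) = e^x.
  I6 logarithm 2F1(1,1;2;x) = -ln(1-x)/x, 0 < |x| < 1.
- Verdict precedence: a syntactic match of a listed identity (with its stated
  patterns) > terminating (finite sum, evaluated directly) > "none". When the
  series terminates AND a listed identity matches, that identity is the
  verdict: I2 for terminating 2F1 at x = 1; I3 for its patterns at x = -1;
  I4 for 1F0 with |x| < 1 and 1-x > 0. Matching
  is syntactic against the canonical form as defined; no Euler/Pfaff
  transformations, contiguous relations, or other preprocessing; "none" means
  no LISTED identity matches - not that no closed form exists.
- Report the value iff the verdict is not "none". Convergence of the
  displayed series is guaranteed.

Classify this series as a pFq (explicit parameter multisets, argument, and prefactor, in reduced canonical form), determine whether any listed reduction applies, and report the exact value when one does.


This is -5/6 * 2F1(-2/3, 6; 23/3; -1) in reduced canonical form. Verdict (x = -1): Kummer's theorem (I3) applies (x = -1; c = 23/3 equals 1+a-b for upper {-2/3, 6}: listed pattern). Sum: -595/486.

First insight: t_0 being -5/6, striking the common factor k^2 + 1 reduces the term (C = -5/6).
Ratio: r(k) = (-1) * (k-2/3) (k+6) / [(k+23/3) (k+1)] ; factor over Q: parameters, x = (-1), and C = -5/6.


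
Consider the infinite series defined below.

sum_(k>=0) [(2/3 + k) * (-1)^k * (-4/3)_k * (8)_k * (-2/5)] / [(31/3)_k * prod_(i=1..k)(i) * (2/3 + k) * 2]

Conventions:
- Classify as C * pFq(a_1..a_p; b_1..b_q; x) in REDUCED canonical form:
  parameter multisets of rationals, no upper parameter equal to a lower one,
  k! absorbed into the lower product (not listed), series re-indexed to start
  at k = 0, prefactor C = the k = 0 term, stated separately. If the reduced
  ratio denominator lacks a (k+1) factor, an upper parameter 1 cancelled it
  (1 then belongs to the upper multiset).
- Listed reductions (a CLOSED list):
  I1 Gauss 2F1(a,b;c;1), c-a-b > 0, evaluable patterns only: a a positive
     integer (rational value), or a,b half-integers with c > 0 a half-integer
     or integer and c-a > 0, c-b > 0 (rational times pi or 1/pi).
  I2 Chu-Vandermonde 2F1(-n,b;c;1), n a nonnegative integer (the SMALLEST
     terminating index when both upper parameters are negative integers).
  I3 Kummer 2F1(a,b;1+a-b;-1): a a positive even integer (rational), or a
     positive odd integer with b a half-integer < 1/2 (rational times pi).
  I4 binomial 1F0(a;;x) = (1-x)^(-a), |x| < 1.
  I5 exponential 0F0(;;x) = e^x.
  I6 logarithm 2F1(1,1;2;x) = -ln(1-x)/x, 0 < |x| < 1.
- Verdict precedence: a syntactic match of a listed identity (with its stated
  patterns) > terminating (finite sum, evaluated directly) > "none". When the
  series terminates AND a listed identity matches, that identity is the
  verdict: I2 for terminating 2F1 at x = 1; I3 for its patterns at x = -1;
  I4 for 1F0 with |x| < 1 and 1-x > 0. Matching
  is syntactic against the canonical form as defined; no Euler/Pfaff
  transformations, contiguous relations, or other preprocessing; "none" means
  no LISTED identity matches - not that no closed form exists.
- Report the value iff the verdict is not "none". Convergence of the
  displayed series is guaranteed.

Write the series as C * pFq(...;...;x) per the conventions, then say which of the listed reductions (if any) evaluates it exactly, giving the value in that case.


Prefactor -1/5, argument -1: 2F1 with upper {-4/3, 8} over lower {31/3}. Verdict: this is the Kummer evaluation I3 (x = -1; c = 31/3 equals 1+a-b for upper {-4/3, 8}: listed pattern). Value: -209/486.

Structural cue: t_0 = -1/5 here, and the product of the first k integers (prefactor -1/5) is k!.
Adjacent-term ratio: r(k) = (-1) * (k-4/3) (k+8) / [(k+31/3) (k+1)] - rational in k, leading ratio (-1); with t_0 = -1/5, classification follows.


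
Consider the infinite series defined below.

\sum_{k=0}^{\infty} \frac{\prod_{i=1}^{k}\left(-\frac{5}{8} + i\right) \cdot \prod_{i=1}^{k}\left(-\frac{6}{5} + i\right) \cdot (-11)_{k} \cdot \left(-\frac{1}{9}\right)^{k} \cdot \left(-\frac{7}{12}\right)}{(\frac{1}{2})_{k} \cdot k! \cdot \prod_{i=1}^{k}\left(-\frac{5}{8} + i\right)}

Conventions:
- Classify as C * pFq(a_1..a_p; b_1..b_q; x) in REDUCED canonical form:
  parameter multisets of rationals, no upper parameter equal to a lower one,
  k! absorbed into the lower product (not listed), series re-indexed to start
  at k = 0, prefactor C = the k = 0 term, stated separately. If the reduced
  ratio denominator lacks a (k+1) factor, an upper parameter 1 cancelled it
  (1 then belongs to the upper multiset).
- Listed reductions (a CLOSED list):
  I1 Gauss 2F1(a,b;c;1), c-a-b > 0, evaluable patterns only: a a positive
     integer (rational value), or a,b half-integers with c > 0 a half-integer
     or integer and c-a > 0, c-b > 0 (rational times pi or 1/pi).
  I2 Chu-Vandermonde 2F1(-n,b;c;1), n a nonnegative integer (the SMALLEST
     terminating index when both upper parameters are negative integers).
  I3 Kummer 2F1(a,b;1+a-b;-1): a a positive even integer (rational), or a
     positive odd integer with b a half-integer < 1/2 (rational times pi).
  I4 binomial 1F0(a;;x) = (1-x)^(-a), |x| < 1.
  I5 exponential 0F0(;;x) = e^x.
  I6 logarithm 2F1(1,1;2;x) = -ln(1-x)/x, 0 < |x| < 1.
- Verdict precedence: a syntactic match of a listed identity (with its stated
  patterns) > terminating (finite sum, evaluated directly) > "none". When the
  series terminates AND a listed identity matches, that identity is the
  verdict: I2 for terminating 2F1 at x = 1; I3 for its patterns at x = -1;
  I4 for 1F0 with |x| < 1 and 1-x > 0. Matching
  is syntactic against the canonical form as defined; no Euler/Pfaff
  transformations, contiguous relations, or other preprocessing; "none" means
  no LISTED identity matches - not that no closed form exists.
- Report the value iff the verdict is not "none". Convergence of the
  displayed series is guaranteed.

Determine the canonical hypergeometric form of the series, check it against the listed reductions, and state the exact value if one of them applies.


First insight: with t_0 = -\frac{7}{12}, the running product (C = -7/12) telescopes to a rising factorial.
Step ratio: r(k) = -\frac{1}{9} * (k-11) (k-\frac{1}{5}) / [(k+\frac{1}{2}) (k+1)] - rational; roots negated = parameters, x = -\frac{1}{9}, C = -\frac{7}{12}.

With C = -\frac{7}{12}: the canonical form is 2F1(-11, -\frac{1}{5}; \frac{1}{2}; -\frac{1}{9}). Verdict: terminating - upper -11 stops the sum at k = 11; the 12 terms are added exactly. Its exact value is -\frac{3392643337652730596407}{17927656124282226562500}.


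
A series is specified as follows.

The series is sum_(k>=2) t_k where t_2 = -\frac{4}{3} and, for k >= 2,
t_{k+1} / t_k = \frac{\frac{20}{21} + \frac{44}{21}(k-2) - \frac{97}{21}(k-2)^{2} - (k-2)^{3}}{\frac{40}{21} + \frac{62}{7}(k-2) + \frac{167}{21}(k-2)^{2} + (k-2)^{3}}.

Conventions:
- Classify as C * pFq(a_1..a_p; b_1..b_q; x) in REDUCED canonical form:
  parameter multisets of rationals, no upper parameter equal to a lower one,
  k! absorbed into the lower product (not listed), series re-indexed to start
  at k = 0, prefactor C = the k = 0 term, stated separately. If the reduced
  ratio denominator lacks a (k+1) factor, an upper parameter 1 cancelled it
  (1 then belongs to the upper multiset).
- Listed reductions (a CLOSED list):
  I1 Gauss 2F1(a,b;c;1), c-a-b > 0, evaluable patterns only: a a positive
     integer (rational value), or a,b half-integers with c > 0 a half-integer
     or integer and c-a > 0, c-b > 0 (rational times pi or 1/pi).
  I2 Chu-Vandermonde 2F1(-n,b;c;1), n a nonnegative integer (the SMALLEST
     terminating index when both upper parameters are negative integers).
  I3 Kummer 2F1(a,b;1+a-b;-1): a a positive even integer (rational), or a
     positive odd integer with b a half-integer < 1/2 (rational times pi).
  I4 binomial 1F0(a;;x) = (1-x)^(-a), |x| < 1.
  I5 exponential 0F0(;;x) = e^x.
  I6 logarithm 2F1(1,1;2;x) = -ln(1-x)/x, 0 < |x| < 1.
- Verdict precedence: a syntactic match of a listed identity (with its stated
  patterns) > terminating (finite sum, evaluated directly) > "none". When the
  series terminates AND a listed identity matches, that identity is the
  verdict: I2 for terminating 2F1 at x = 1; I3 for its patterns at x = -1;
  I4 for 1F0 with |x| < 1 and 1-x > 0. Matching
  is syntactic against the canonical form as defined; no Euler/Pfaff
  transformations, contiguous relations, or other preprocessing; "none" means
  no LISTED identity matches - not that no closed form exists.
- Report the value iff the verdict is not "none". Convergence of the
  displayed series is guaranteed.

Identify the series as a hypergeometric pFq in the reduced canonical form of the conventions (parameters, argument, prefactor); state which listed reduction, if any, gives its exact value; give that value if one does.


First insight: t_0 being -\frac{4}{3}, the parameter 2/7 appears in both the upper and lower lists and cancels.
Term ratio: r(k) = -1 * (k-\frac{2}{3}) (k+5) / [(k+\frac{20}{3}) (k+1)] - rational in k. x = -1; t_0 = -\frac{4}{3}; negate the roots.

Canonical form: C = -\frac{4}{3} times 2F1 with upper {-\frac{2}{3}, 5}, lower {\frac{20}{3}}, x = -1. Verdict: none (x = -1): each listed identity misses the multisets {-\frac{2}{3}, 5} ; {\frac{20}{3}}.


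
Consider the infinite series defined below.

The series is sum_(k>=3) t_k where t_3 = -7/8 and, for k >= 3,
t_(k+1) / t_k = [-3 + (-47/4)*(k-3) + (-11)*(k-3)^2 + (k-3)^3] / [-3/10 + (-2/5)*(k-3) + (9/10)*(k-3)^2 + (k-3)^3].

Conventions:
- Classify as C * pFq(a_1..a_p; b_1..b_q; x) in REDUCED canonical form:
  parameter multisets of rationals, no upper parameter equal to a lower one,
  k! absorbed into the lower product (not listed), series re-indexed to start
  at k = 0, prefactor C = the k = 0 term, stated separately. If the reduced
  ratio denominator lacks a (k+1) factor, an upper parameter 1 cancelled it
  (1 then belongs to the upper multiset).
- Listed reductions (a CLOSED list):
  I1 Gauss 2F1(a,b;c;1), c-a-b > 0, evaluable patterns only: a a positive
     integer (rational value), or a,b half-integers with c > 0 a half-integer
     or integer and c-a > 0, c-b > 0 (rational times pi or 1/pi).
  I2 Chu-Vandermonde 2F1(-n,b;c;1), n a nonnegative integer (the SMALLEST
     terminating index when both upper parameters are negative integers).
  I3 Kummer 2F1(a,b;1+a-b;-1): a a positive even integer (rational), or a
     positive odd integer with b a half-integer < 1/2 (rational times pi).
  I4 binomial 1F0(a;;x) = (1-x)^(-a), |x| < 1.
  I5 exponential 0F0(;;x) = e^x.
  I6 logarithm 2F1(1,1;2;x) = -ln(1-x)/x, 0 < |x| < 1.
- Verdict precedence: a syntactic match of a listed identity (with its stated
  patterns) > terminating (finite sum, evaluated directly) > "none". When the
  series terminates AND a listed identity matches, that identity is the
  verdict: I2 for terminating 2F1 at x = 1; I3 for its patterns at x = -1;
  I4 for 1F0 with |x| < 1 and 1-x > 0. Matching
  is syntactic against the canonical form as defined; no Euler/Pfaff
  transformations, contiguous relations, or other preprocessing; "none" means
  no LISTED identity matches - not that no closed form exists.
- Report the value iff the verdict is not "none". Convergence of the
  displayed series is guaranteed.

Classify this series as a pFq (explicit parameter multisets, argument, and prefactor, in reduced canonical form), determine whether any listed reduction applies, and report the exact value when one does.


Classification (C = -7/8): 2F1 with upper {-12, 1/2}, lower {-3/5}, argument x = 1. Verdict: Vandermonde's identity (I2) matches (terminating 2F1 at x = 1 with n = 12, b = 1/2, c = -3/5). Sum: 404798849609/3967878692864.

The tell: with t_0 = -7/8, the expanded ratio factors over Q; C = -7/8, x = 1, roots give parameters.
Term ratio: r(k) = 1 * (k-12) (k+1/2) / [(k-3/5) (k+1)] - rational in k, leading ratio 1; with t_0 = -7/8, classification follows.


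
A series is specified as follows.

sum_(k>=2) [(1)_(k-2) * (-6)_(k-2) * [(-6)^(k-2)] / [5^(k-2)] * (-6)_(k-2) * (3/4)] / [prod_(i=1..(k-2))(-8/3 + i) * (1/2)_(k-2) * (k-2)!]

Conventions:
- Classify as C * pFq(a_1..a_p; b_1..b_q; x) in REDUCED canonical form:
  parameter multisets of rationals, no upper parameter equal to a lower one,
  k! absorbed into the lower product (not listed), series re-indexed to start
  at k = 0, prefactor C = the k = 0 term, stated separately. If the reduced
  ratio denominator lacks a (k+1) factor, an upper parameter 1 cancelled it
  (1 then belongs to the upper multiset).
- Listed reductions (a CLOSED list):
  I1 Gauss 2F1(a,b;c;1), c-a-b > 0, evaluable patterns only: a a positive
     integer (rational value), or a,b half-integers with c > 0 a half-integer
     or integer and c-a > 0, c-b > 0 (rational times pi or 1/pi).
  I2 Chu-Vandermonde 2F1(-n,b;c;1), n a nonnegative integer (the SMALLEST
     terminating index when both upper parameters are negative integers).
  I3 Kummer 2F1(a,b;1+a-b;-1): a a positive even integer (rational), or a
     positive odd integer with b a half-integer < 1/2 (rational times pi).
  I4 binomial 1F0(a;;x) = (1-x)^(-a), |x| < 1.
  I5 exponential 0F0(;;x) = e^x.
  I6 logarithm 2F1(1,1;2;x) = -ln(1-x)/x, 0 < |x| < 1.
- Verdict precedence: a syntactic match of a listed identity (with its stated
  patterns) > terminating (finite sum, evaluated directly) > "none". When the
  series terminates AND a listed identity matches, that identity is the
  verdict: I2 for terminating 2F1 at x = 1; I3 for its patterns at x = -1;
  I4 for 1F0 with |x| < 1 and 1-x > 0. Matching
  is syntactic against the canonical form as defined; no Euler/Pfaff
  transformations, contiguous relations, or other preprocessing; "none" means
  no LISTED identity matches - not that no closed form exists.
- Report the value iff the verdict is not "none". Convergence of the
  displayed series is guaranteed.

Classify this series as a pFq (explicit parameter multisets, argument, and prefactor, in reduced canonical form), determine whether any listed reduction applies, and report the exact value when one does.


At argument -6/5: a 3F2 with upper {-6, -6, 1}, lower {-5/3, 1/2}, scaled by C = 3/4. Verdict: terminating. (-6)_k vanishes past k = 6, leaving a 7-term sum, computed directly. Sum: 1676876067309/168437500.

Key step: t_0 = 3/4 here, and the two geometric factors (C = 3/4, x = -6/5) combine into one argument.
Ratio: r(k) = (-6/5) * (k-6) (k-6) (k+1) / [(k-5/3) (k+1/2) (k+1)] - rational; roots negated = parameters, x = (-6/5), C = 3/4.


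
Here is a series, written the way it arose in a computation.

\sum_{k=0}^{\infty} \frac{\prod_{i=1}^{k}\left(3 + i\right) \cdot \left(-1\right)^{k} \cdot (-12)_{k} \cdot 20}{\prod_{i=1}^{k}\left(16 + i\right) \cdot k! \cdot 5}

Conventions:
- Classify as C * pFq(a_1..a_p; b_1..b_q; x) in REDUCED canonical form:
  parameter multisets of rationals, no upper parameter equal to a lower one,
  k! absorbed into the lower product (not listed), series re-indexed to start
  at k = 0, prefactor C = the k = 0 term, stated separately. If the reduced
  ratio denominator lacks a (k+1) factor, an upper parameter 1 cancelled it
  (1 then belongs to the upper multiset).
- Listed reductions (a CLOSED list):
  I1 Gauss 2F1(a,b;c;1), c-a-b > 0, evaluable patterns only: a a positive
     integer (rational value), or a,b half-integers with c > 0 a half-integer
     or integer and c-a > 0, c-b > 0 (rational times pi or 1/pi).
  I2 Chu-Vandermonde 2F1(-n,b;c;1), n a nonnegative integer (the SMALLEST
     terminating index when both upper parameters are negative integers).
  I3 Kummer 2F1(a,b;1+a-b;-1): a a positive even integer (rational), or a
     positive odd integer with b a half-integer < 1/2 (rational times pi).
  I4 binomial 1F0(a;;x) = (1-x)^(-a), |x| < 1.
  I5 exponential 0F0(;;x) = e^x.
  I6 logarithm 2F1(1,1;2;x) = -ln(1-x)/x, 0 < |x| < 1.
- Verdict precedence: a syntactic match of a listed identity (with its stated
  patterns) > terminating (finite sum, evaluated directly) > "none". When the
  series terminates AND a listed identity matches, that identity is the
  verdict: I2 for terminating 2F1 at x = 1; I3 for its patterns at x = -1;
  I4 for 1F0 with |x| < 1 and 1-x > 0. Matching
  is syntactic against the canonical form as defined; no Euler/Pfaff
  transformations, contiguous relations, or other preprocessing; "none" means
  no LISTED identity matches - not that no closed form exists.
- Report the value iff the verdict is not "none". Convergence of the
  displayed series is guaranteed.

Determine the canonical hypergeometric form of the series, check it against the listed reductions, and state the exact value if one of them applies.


x = -1 here; the reduced form reads 2F1, upper {-12, 4}, lower {17}, C = 4. Verdict: this is Kummer (I3) (x = -1; c = 17 equals 1+a-b for upper {-12, 4}: listed pattern). Value: 80.

Key observation: from the first term 4: the constant factors (prefactor 4) combine into one prefactor.
Consecutive-term ratio: r(k) = -1 * (k-12) (k+4) / [(k+17) (k+1)] - poly over poly, x = -1 from leading terms; C = 4 at k = 0.


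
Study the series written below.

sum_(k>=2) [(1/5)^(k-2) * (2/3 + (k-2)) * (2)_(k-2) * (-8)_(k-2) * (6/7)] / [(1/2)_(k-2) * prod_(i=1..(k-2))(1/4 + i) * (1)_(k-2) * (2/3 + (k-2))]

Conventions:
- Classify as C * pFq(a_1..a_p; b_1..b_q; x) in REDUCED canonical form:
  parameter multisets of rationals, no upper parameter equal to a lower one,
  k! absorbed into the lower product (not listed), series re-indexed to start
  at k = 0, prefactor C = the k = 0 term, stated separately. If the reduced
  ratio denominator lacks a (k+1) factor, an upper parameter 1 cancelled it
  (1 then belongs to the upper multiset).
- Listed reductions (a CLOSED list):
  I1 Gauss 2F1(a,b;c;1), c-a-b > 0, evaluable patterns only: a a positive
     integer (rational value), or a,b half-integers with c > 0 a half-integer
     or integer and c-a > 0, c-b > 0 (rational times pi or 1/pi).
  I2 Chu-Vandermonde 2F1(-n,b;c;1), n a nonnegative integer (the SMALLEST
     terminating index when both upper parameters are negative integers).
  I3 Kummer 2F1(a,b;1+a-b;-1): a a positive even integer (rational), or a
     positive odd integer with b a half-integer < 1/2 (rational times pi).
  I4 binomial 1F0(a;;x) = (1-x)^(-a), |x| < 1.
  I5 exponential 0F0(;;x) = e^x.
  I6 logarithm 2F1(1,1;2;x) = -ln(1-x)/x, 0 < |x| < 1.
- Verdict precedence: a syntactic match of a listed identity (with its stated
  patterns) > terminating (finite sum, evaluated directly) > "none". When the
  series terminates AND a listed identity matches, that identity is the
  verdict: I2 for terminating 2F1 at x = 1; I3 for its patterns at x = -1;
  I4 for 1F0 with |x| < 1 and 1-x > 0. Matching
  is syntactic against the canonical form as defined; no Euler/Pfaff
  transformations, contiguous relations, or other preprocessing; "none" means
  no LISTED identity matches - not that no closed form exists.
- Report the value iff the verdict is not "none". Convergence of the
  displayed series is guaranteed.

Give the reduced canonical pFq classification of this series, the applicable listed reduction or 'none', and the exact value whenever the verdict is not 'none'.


Classification (C = 6/7): 2F2 with upper {-8, 2}, lower {1/2, 5/4}, argument x = 1/5. Verdict: terminating. (-8)_k vanishes past k = 8, leaving a 9-term sum, computed directly. Hence: -4217196315103129354/3256258620849609375.

First insight: with t_0 = 6/7, (1)_k (prefactor 6/7) is k! itself.
Ratio: r(k) = (1/5) * (k-8) (k+2) / [(k+1/2) (k+5/4) (k+1)] ; factor over Q: parameters, x = (1/5), and C = 6/7.


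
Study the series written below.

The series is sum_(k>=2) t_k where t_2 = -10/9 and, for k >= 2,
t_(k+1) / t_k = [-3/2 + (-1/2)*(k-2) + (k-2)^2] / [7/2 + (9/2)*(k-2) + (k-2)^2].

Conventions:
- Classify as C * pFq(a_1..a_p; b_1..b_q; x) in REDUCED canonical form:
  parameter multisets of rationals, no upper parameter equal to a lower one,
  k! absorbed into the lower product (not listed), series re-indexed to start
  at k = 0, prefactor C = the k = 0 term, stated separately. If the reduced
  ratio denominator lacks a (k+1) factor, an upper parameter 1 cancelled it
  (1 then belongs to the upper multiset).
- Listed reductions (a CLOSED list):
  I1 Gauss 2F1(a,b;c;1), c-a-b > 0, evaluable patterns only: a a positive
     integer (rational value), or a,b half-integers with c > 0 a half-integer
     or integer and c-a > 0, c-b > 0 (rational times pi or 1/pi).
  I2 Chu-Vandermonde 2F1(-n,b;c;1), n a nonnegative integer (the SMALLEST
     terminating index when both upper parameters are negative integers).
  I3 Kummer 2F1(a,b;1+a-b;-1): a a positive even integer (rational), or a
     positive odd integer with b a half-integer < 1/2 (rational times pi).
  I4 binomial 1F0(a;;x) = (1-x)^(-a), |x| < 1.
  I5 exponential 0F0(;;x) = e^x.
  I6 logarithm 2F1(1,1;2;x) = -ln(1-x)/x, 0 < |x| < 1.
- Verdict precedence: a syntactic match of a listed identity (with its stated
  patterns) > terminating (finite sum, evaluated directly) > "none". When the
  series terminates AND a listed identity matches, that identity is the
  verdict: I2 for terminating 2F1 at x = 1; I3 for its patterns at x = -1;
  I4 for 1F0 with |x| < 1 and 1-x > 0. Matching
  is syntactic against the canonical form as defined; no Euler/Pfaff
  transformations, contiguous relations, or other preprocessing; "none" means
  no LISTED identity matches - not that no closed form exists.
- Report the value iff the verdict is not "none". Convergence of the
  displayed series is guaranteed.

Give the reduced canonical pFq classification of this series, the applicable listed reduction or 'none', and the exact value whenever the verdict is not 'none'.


Canonical form: C = -10/9 times 2F1 with upper {-3/2, 1}, lower {7/2}, x = 1. Verdict: Gauss's theorem (I1) applies (x = 1: the Gamma ratio telescopes since c-a-b = 4 > 0 and a = 1 in Z>0). Value: -25/36.

Structural cue: with t_0 = -10/9, factor the ratio over Q (C = -10/9): negated roots = parameters.
Ratio: r(k) = 1 * (k-3/2) (k+1) / [(k+7/2) (k+1)] - rational in k, leading ratio 1; with t_0 = -10/9, classification follows.


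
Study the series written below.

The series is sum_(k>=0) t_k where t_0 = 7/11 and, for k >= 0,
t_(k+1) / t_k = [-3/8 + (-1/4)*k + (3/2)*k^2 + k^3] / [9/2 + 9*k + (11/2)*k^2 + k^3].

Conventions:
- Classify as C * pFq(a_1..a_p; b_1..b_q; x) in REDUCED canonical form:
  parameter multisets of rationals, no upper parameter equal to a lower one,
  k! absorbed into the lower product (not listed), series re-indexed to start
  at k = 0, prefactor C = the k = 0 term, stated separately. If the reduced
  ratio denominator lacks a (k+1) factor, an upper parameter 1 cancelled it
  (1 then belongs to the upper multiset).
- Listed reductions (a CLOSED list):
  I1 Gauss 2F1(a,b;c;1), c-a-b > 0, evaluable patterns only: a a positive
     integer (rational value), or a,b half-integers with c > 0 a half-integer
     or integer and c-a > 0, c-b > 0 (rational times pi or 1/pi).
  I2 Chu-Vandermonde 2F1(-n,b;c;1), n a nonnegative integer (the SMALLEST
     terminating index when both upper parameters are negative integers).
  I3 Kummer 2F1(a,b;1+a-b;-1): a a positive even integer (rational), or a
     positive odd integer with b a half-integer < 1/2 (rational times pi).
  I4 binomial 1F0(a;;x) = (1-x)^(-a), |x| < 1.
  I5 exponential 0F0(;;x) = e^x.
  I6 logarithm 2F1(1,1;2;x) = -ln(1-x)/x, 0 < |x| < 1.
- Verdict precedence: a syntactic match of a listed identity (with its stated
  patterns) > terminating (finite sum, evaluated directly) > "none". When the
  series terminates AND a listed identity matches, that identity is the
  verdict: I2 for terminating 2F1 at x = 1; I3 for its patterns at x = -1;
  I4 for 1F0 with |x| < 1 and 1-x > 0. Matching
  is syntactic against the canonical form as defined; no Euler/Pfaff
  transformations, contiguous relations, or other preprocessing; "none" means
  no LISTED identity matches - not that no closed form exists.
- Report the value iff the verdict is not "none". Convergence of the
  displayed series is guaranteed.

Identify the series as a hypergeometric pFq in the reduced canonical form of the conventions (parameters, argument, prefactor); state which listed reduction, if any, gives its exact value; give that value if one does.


Key step: x = 1 and the ratio is unreduced: k + 3/2 divides both sides (prefactor 7/11).
Consecutive-term ratio: r(k) = 1 * (k-1/2) (k+1/2) / [(k+3) (k+1)] - poly over poly, x = 1 from leading terms; C = 7/11 at k = 0.

Classification (C = 7/11): 2F1 with upper {-1/2, 1/2}, lower {3}, argument x = 1. Verdict: Gauss's theorem I1 (half-integer case) applies (x = 1; upper {-1/2, 1/2} half-integers, c = 3 in the evaluable pattern). Value: (896/495) / pi.


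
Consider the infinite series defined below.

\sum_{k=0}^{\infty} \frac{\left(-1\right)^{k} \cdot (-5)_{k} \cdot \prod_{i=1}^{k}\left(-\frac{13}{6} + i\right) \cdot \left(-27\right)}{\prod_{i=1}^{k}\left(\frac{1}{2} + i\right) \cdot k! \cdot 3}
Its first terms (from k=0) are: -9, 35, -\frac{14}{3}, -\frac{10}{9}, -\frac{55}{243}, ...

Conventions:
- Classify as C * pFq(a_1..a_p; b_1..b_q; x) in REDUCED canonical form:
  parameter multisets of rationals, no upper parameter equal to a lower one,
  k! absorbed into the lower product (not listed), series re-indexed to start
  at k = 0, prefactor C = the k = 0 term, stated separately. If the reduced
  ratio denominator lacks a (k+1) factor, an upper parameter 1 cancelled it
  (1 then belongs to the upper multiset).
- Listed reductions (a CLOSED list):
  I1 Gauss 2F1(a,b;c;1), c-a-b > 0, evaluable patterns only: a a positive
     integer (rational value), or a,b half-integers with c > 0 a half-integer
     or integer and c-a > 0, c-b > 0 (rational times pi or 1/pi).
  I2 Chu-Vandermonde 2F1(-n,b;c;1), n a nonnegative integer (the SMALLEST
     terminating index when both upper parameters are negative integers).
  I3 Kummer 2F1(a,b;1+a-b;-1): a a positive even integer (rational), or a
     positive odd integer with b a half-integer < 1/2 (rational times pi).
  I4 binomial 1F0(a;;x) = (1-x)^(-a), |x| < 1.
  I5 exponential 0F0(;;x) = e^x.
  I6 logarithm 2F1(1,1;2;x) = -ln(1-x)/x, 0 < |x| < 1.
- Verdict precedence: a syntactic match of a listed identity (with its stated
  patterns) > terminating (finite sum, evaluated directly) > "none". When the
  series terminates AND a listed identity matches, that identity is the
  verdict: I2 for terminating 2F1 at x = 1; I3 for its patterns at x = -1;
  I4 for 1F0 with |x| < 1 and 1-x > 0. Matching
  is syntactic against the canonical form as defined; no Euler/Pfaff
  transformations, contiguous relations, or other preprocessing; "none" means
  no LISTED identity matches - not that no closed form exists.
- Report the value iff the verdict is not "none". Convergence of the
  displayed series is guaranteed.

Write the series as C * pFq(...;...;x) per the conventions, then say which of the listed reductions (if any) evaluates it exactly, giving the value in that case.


The series (x = -1) is 2F1: upper {-5, -\frac{7}{6}}, lower {\frac{3}{2}}, prefactor -9. Verdict: terminating - the sum ends at index 5 because -5 is a negative integer; exact evaluation follows. Hence: \frac{14560}{729}.

Key step: from the first term -9: the running product (C = -9) telescopes to a rising factorial.
Adjacent-term ratio: r(k) = -1 * (k-5) (k-\frac{7}{6}) / [(k+\frac{3}{2}) (k+1)] ; factor over Q: parameters, x = -1, and C = -9.


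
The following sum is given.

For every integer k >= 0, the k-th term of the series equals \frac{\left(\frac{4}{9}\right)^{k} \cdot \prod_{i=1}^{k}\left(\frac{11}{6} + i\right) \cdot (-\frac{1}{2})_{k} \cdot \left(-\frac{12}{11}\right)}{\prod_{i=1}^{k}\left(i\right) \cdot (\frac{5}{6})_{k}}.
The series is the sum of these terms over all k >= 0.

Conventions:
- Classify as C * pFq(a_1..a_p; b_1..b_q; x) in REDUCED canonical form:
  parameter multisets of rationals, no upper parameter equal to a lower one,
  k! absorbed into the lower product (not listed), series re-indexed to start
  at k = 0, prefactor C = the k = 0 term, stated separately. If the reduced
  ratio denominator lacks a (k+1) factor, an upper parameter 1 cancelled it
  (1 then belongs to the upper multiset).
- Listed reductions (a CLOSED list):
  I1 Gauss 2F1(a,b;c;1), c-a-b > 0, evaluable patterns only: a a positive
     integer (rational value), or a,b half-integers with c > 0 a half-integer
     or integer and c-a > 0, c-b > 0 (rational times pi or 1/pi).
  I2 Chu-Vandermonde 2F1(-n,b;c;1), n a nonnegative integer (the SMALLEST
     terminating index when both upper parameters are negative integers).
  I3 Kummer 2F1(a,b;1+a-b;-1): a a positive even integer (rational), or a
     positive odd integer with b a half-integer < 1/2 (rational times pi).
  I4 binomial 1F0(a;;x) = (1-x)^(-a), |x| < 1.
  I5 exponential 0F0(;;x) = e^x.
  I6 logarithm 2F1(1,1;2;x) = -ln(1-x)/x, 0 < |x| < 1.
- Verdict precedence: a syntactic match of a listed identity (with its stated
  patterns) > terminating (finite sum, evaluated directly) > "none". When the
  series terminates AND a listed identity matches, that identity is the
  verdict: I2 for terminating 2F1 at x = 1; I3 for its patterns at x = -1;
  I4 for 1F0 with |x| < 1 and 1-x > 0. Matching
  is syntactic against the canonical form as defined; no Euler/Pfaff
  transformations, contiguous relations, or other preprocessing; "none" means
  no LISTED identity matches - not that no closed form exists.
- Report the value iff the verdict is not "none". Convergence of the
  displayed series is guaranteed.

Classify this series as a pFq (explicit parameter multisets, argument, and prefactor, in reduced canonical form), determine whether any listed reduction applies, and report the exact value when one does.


Classification (C = -\frac{12}{11}): 2F1 with upper {-\frac{1}{2}, \frac{17}{6}}, lower {\frac{5}{6}}, argument x = \frac{4}{9}. Verdict: none. Every listed pattern misses the 2F1 form at \frac{4}{9}, upper {-\frac{1}{2}, \frac{17}{6}}.

The tell: x = \frac{4}{9} and the running product (C = -12/11, x = 4/9) telescopes to a rising factorial.
Term ratio: r(k) = \frac{4}{9} * (k-\frac{1}{2}) (k+\frac{17}{6}) / [(k+\frac{5}{6}) (k+1)] - rational; roots negated = parameters, x = \frac{4}{9}, C = -\frac{12}{11}.


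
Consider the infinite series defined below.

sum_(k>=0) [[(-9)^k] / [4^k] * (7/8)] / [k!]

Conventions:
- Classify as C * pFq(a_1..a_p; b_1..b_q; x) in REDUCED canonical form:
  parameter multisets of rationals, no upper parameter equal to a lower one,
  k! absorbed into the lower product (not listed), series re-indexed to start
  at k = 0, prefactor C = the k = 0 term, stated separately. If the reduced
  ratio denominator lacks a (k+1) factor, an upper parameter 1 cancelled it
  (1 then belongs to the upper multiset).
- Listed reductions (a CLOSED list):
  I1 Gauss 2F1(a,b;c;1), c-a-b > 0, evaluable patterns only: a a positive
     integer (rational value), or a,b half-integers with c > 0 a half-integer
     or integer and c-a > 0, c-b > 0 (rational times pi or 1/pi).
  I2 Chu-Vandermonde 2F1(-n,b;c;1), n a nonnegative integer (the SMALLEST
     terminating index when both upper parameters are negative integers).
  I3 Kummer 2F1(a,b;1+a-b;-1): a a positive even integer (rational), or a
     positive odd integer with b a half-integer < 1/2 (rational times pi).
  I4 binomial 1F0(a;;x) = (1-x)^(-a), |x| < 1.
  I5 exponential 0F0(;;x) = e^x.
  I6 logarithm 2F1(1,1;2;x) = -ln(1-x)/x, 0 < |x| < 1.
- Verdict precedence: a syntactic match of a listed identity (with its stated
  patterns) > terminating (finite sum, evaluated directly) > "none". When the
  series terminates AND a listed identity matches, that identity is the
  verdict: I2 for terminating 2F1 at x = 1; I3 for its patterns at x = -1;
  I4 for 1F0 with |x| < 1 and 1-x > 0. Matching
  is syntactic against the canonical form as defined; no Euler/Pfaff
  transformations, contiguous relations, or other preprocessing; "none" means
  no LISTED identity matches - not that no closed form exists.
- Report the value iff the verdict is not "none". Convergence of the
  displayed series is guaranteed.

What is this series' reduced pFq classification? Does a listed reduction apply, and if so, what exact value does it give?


The series (x = -9/4) is 0F0: upper {-}, lower {-}, prefactor 7/8. Verdict at x = -9/4: exponential (I5) matches (the 0F0 exponential series at x = -9/4). Hence: (7/8) * e^(-9/4).

Key step: t_0 = 7/8 here, and the two geometric factors (C = 7/8, x = -9/4) combine into one argument.
Consecutive-term ratio: r(k) = (-9/4) * 1 / [(k+1)] - rational in k. x = (-9/4); t_0 = 7/8; negate the roots.


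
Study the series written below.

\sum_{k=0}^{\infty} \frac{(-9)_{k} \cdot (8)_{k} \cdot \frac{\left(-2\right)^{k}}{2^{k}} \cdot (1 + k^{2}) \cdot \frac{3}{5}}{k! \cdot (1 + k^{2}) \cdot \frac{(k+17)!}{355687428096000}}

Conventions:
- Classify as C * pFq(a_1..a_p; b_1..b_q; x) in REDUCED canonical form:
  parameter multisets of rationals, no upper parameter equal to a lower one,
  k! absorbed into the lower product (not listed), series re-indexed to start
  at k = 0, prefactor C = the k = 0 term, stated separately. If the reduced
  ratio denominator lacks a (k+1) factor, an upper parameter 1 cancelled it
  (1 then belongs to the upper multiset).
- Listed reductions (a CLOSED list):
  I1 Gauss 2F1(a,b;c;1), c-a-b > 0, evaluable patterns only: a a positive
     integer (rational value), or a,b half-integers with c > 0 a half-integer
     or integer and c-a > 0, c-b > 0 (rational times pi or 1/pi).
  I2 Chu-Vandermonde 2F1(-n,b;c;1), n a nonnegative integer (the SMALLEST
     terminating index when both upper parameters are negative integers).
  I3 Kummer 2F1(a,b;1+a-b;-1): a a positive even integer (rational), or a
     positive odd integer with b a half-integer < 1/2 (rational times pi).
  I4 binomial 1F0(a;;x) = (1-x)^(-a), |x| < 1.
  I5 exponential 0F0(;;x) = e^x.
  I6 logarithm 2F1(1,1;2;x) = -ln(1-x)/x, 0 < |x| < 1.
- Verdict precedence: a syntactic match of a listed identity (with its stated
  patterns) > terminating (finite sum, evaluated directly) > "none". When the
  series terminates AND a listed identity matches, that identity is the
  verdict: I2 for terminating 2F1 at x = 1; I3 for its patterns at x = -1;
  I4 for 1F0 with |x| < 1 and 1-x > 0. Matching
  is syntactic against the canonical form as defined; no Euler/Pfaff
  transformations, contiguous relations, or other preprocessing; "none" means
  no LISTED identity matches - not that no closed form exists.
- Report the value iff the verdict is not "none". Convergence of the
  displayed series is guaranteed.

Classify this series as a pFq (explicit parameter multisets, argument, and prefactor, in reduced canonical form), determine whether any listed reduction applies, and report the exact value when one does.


The tell: t_0 = \frac{3}{5} here, and the two k-th powers (C = 3/5) combine into one argument.
Term ratio: r(k) = -1 * (k-9) (k+8) / [(k+18) (k+1)] - rational in k, leading ratio -1; with t_0 = \frac{3}{5}, classification follows.

The series (x = -1) is 2F1: upper {-9, 8}, lower {18}, prefactor \frac{3}{5}. Verdict: this is Kummer (I3) (x = -1; c = 18 equals 1+a-b for upper {-9, 8}: listed pattern). Exact value: \frac{102}{5}.
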